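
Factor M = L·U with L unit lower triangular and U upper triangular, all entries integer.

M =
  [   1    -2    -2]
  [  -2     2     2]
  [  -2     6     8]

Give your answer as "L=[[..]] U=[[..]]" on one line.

L=[[1,0,0],[-2,1,0],[-2,-1,1]] U=[[1,-2,-2],[0,-2,-2],[0,0,2]]

  row1 -= -2·row0 → [0,-2,-2]
  row2 -= -2·row0 → [0,2,4]
  row2 -= -1·row1 → [0,0,2]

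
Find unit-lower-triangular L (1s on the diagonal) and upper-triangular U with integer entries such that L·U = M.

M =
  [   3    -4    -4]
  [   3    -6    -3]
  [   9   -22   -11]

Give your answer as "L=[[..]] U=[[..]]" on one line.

L=[[1,0,0],[1,1,0],[3,5,1]] U=[[3,-4,-4],[0,-2,1],[0,0,-4]]

  row1 -= 1·row0 → [0,-2,1]
  row2 -= 3·row0 → [0,-10,1]
  row2 -= 5·row1 → [0,0,-4]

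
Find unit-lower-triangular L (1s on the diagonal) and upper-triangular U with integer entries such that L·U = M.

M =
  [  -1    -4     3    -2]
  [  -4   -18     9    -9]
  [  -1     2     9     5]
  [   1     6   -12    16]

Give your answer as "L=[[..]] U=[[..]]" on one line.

L=[[1,0,0,0],[4,1,0,0],[1,-3,1,0],[-1,-1,4,1]] U=[[-1,-4,3,-2],[0,-2,-3,-1],[0,0,-3,4],[0,0,0,-3]]

  row1 -= 4·row0 → [0,-2,-3,-1]
  row2 -= 1·row0 → [0,6,6,7]
  row3 -= -1·row0 → [0,2,-9,14]
  row2 -= -3·row1 → [0,0,-3,4]
  row3 -= -1·row1 → [0,0,-12,13]
  row3 -= 4·row2 → [0,0,0,-3]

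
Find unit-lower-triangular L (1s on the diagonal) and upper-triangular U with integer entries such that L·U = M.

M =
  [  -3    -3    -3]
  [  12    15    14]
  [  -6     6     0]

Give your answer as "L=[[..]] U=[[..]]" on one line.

L=[[1,0,0],[-4,1,0],[2,4,1]] U=[[-3,-3,-3],[0,3,2],[0,0,-2]]

  r1 -= -4·r0 → [0,3,2]
  r2 -= 2·r0 → [0,12,6]
  r2 -= 4·r1 → [0,0,-2]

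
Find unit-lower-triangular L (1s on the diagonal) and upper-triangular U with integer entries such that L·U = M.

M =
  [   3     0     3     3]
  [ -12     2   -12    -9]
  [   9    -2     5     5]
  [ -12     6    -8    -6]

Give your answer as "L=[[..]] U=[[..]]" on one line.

  r1 -= -4·r0 → [0,2,0,3]
  r2 -= 3·r0 → [0,-2,-4,-4]
  r3 -= -4·r0 → [0,6,4,6]
  r2 -= -1·r1 → [0,0,-4,-1]
  r3 -= 3·r1 → [0,0,4,-3]
  r3 -= -1·r2 → [0,0,0,-4]

L=[[1,0,0,0],[-4,1,0,0],[3,-1,1,0],[-4,3,-1,1]] U=[[3,0,3,3],[0,2,0,3],[0,0,-4,-1],[0,0,0,-4]]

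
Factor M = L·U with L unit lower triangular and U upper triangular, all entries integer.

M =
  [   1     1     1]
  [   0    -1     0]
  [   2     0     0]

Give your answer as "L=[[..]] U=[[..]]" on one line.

L=[[1,0,0],[0,1,0],[2,2,1]] U=[[1,1,1],[0,-1,0],[0,0,-2]]

  r1 -= 0·r0 → [0,-1,0]
  r2 -= 2·r0 → [0,-2,-2]
  r2 -= 2·r1 → [0,0,-2]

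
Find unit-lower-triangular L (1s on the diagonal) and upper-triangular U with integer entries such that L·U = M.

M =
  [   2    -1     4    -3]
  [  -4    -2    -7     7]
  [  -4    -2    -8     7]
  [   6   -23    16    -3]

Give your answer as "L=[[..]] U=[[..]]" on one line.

  row1 -= -2·row0 → [0,-4,1,1]
  row2 -= -2·row0 → [0,-4,0,1]
  row3 -= 3·row0 → [0,-20,4,6]
  row2 -= 1·row1 → [0,0,-1,0]
  row3 -= 5·row1 → [0,0,-1,1]
  row3 -= 1·row2 → [0,0,0,1]

L=[[1,0,0,0],[-2,1,0,0],[-2,1,1,0],[3,5,1,1]] U=[[2,-1,4,-3],[0,-4,1,1],[0,0,-1,0],[0,0,0,1]]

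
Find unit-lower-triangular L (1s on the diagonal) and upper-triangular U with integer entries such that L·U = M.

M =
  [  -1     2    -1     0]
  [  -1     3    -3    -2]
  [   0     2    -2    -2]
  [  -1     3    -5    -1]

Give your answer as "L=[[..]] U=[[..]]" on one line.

L=[[1,0,0,0],[1,1,0,0],[0,2,1,0],[1,1,-1,1]] U=[[-1,2,-1,0],[0,1,-2,-2],[0,0,2,2],[0,0,0,3]]

  row1 -= 1·row0 → [0,1,-2,-2]
  row2 -= 0·row0 → [0,2,-2,-2]
  row3 -= 1·row0 → [0,1,-4,-1]
  row2 -= 2·row1 → [0,0,2,2]
  row3 -= 1·row1 → [0,0,-2,1]
  row3 -= -1·row2 → [0,0,0,3]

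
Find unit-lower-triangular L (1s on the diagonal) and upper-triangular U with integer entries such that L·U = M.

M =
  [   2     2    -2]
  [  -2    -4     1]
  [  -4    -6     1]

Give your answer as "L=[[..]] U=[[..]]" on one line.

  r1 -= -1·r0 → [0,-2,-1]
  r2 -= -2·r0 → [0,-2,-3]
  r2 -= 1·r1 → [0,0,-2]

L=[[1,0,0],[-1,1,0],[-2,1,1]] U=[[2,2,-2],[0,-2,-1],[0,0,-2]]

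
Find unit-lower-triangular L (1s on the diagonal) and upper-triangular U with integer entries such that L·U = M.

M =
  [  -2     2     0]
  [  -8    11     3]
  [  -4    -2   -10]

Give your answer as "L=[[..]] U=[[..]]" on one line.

L=[[1,0,0],[4,1,0],[2,-2,1]] U=[[-2,2,0],[0,3,3],[0,0,-4]]

  R1 -= 4·R0 → [0,3,3]
  R2 -= 2·R0 → [0,-6,-10]
  R2 -= -2·R1 → [0,0,-4]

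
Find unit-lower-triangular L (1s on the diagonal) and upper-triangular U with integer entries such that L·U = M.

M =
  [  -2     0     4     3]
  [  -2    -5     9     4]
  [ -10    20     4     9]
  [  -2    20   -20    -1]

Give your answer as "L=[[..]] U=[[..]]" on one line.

  r1 -= 1·r0 → [0,-5,5,1]
  r2 -= 5·r0 → [0,20,-16,-6]
  r3 -= 1·r0 → [0,20,-24,-4]
  r2 -= -4·r1 → [0,0,4,-2]
  r3 -= -4·r1 → [0,0,-4,0]
  r3 -= -1·r2 → [0,0,0,-2]

L=[[1,0,0,0],[1,1,0,0],[5,-4,1,0],[1,-4,-1,1]] U=[[-2,0,4,3],[0,-5,5,1],[0,0,4,-2],[0,0,0,-2]]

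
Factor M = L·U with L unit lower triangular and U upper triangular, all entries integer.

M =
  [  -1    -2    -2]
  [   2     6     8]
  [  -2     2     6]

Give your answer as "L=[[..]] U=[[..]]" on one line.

  r1 -= -2·r0 → [0,2,4]
  r2 -= 2·r0 → [0,6,10]
  r2 -= 3·r1 → [0,0,-2]

L=[[1,0,0],[-2,1,0],[2,3,1]] U=[[-1,-2,-2],[0,2,4],[0,0,-2]]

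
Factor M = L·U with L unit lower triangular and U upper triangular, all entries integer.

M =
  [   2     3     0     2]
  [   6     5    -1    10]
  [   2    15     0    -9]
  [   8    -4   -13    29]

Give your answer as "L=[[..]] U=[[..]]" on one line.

  r1 -= 3·r0 → [0,-4,-1,4]
  r2 -= 1·r0 → [0,12,0,-11]
  r3 -= 4·r0 → [0,-16,-13,21]
  r2 -= -3·r1 → [0,0,-3,1]
  r3 -= 4·r1 → [0,0,-9,5]
  r3 -= 3·r2 → [0,0,0,2]

L=[[1,0,0,0],[3,1,0,0],[1,-3,1,0],[4,4,3,1]] U=[[2,3,0,2],[0,-4,-1,4],[0,0,-3,1],[0,0,0,2]]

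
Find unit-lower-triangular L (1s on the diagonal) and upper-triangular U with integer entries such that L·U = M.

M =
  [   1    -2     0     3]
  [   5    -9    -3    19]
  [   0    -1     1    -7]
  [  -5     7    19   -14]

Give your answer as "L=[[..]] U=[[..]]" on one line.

L=[[1,0,0,0],[5,1,0,0],[0,-1,1,0],[-5,-3,-5,1]] U=[[1,-2,0,3],[0,1,-3,4],[0,0,-2,-3],[0,0,0,-2]]

  row1 -= 5·row0 → [0,1,-3,4]
  row2 -= 0·row0 → [0,-1,1,-7]
  row3 -= -5·row0 → [0,-3,19,1]
  row2 -= -1·row1 → [0,0,-2,-3]
  row3 -= -3·row1 → [0,0,10,13]
  row3 -= -5·row2 → [0,0,0,-2]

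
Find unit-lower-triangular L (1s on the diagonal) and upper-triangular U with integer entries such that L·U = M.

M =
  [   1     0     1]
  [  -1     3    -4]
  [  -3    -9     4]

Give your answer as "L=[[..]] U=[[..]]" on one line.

L=[[1,0,0],[-1,1,0],[-3,-3,1]] U=[[1,0,1],[0,3,-3],[0,0,-2]]

  r1 -= -1·r0 → [0,3,-3]
  r2 -= -3·r0 → [0,-9,7]
  r2 -= -3·r1 → [0,0,-2]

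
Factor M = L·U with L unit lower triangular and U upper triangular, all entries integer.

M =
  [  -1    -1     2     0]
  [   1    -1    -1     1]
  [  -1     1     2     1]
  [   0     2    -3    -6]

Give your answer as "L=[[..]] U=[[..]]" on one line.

L=[[1,0,0,0],[-1,1,0,0],[1,-1,1,0],[0,-1,-2,1]] U=[[-1,-1,2,0],[0,-2,1,1],[0,0,1,2],[0,0,0,-1]]

  r1 -= -1·r0 → [0,-2,1,1]
  r2 -= 1·r0 → [0,2,0,1]
  r3 -= 0·r0 → [0,2,-3,-6]
  r2 -= -1·r1 → [0,0,1,2]
  r3 -= -1·r1 → [0,0,-2,-5]
  r3 -= -2·r2 → [0,0,0,-1]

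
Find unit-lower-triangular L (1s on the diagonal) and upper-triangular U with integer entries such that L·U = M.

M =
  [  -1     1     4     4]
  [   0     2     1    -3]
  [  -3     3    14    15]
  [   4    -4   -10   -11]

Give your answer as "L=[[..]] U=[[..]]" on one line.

  row1 -= 0·row0 → [0,2,1,-3]
  row2 -= 3·row0 → [0,0,2,3]
  row3 -= -4·row0 → [0,0,6,5]
  row2 -= 0·row1 → [0,0,2,3]
  row3 -= 0·row1 → [0,0,6,5]
  row3 -= 3·row2 → [0,0,0,-4]

L=[[1,0,0,0],[0,1,0,0],[3,0,1,0],[-4,0,3,1]] U=[[-1,1,4,4],[0,2,1,-3],[0,0,2,3],[0,0,0,-4]]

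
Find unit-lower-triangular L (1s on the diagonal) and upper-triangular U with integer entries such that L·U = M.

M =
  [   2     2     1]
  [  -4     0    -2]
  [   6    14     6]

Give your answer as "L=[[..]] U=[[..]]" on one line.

  r1 -= -2·r0 → [0,4,0]
  r2 -= 3·r0 → [0,8,3]
  r2 -= 2·r1 → [0,0,3]

L=[[1,0,0],[-2,1,0],[3,2,1]] U=[[2,2,1],[0,4,0],[0,0,3]]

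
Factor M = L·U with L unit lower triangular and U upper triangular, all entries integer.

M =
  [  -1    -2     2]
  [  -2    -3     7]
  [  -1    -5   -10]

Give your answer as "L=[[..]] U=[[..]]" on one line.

  r1 -= 2·r0 → [0,1,3]
  r2 -= 1·r0 → [0,-3,-12]
  r2 -= -3·r1 → [0,0,-3]

L=[[1,0,0],[2,1,0],[1,-3,1]] U=[[-1,-2,2],[0,1,3],[0,0,-3]]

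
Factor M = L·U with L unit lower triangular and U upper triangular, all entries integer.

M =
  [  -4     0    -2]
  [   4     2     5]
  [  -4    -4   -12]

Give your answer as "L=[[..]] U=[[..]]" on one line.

L=[[1,0,0],[-1,1,0],[1,-2,1]] U=[[-4,0,-2],[0,2,3],[0,0,-4]]

  R1 -= -1·R0 → [0,2,3]
  R2 -= 1·R0 → [0,-4,-10]
  R2 -= -2·R1 → [0,0,-4]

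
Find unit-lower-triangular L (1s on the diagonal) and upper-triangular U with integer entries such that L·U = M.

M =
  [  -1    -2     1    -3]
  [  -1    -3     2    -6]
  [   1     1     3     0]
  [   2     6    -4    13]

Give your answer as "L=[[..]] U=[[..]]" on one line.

L=[[1,0,0,0],[1,1,0,0],[-1,1,1,0],[-2,-2,0,1]] U=[[-1,-2,1,-3],[0,-1,1,-3],[0,0,3,0],[0,0,0,1]]

  row1 -= 1·row0 → [0,-1,1,-3]
  row2 -= -1·row0 → [0,-1,4,-3]
  row3 -= -2·row0 → [0,2,-2,7]
  row2 -= 1·row1 → [0,0,3,0]
  row3 -= -2·row1 → [0,0,0,1]
  row3 -= 0·row2 → [0,0,0,1]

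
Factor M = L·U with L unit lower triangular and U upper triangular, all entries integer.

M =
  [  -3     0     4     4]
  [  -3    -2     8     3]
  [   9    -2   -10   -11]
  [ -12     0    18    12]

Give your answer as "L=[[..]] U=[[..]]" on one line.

L=[[1,0,0,0],[1,1,0,0],[-3,1,1,0],[4,0,-1,1]] U=[[-3,0,4,4],[0,-2,4,-1],[0,0,-2,2],[0,0,0,-2]]

  row1 -= 1·row0 → [0,-2,4,-1]
  row2 -= -3·row0 → [0,-2,2,1]
  row3 -= 4·row0 → [0,0,2,-4]
  row2 -= 1·row1 → [0,0,-2,2]
  row3 -= 0·row1 → [0,0,2,-4]
  row3 -= -1·row2 → [0,0,0,-2]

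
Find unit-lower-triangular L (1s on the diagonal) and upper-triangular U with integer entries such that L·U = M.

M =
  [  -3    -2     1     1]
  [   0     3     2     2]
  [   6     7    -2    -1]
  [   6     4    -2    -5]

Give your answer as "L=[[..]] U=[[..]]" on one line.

L=[[1,0,0,0],[0,1,0,0],[-2,1,1,0],[-2,0,0,1]] U=[[-3,-2,1,1],[0,3,2,2],[0,0,-2,-1],[0,0,0,-3]]

  R1 -= 0·R0 → [0,3,2,2]
  R2 -= -2·R0 → [0,3,0,1]
  R3 -= -2·R0 → [0,0,0,-3]
  R2 -= 1·R1 → [0,0,-2,-1]
  R3 -= 0·R1 → [0,0,0,-3]
  R3 -= 0·R2 → [0,0,0,-3]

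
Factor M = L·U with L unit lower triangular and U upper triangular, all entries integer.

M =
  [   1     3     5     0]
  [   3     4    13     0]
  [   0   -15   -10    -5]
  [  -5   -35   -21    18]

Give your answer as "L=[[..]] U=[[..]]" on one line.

  r1 -= 3·r0 → [0,-5,-2,0]
  r2 -= 0·r0 → [0,-15,-10,-5]
  r3 -= -5·r0 → [0,-20,4,18]
  r2 -= 3·r1 → [0,0,-4,-5]
  r3 -= 4·r1 → [0,0,12,18]
  r3 -= -3·r2 → [0,0,0,3]

L=[[1,0,0,0],[3,1,0,0],[0,3,1,0],[-5,4,-3,1]] U=[[1,3,5,0],[0,-5,-2,0],[0,0,-4,-5],[0,0,0,3]]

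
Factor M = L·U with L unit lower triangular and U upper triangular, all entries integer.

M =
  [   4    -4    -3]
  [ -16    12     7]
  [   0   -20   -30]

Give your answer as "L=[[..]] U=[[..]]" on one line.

L=[[1,0,0],[-4,1,0],[0,5,1]] U=[[4,-4,-3],[0,-4,-5],[0,0,-5]]

  R1 -= -4·R0 → [0,-4,-5]
  R2 -= 0·R0 → [0,-20,-30]
  R2 -= 5·R1 → [0,0,-5]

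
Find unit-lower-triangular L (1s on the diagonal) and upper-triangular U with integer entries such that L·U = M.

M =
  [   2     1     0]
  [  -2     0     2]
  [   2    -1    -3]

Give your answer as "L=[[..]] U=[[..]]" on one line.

  r1 -= -1·r0 → [0,1,2]
  r2 -= 1·r0 → [0,-2,-3]
  r2 -= -2·r1 → [0,0,1]

L=[[1,0,0],[-1,1,0],[1,-2,1]] U=[[2,1,0],[0,1,2],[0,0,1]]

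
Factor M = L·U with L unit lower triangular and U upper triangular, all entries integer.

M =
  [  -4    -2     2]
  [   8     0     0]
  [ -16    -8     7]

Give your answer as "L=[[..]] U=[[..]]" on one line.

  r1 -= -2·r0 → [0,-4,4]
  r2 -= 4·r0 → [0,0,-1]
  r2 -= 0·r1 → [0,0,-1]

L=[[1,0,0],[-2,1,0],[4,0,1]] U=[[-4,-2,2],[0,-4,4],[0,0,-1]]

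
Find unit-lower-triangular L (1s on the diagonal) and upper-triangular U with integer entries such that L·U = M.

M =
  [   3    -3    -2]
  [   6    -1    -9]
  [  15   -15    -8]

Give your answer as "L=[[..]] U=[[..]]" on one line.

  r1 -= 2·r0 → [0,5,-5]
  r2 -= 5·r0 → [0,0,2]
  r2 -= 0·r1 → [0,0,2]

L=[[1,0,0],[2,1,0],[5,0,1]] U=[[3,-3,-2],[0,5,-5],[0,0,2]]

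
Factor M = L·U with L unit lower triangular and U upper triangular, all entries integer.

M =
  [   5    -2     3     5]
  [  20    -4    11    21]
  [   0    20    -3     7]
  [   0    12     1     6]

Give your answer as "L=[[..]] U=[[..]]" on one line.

  r1 -= 4·r0 → [0,4,-1,1]
  r2 -= 0·r0 → [0,20,-3,7]
  r3 -= 0·r0 → [0,12,1,6]
  r2 -= 5·r1 → [0,0,2,2]
  r3 -= 3·r1 → [0,0,4,3]
  r3 -= 2·r2 → [0,0,0,-1]

L=[[1,0,0,0],[4,1,0,0],[0,5,1,0],[0,3,2,1]] U=[[5,-2,3,5],[0,4,-1,1],[0,0,2,2],[0,0,0,-1]]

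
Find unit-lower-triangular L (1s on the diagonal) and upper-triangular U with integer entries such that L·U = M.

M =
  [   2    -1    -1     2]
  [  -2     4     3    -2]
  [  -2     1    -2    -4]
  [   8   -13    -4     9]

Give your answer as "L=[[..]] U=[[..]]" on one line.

  r1 -= -1·r0 → [0,3,2,0]
  r2 -= -1·r0 → [0,0,-3,-2]
  r3 -= 4·r0 → [0,-9,0,1]
  r2 -= 0·r1 → [0,0,-3,-2]
  r3 -= -3·r1 → [0,0,6,1]
  r3 -= -2·r2 → [0,0,0,-3]

L=[[1,0,0,0],[-1,1,0,0],[-1,0,1,0],[4,-3,-2,1]] U=[[2,-1,-1,2],[0,3,2,0],[0,0,-3,-2],[0,0,0,-3]]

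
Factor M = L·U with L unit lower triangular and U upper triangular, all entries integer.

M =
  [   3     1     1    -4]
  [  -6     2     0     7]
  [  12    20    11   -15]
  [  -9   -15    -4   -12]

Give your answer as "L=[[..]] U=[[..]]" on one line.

L=[[1,0,0,0],[-2,1,0,0],[4,4,1,0],[-3,-3,-5,1]] U=[[3,1,1,-4],[0,4,2,-1],[0,0,-1,5],[0,0,0,-2]]

  row1 -= -2·row0 → [0,4,2,-1]
  row2 -= 4·row0 → [0,16,7,1]
  row3 -= -3·row0 → [0,-12,-1,-24]
  row2 -= 4·row1 → [0,0,-1,5]
  row3 -= -3·row1 → [0,0,5,-27]
  row3 -= -5·row2 → [0,0,0,-2]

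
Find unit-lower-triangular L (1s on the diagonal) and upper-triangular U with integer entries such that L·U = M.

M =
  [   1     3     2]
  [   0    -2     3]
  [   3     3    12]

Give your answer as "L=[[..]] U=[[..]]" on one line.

L=[[1,0,0],[0,1,0],[3,3,1]] U=[[1,3,2],[0,-2,3],[0,0,-3]]

  R1 -= 0·R0 → [0,-2,3]
  R2 -= 3·R0 → [0,-6,6]
  R2 -= 3·R1 → [0,0,-3]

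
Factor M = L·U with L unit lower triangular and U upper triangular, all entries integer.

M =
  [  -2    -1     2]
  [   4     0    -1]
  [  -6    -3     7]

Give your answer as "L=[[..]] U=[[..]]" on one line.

L=[[1,0,0],[-2,1,0],[3,0,1]] U=[[-2,-1,2],[0,-2,3],[0,0,1]]

  row1 -= -2·row0 → [0,-2,3]
  row2 -= 3·row0 → [0,0,1]
  row2 -= 0·row1 → [0,0,1]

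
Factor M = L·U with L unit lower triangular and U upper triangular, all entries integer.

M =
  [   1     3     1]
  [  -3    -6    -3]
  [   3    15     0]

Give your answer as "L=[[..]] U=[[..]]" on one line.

  row1 -= -3·row0 → [0,3,0]
  row2 -= 3·row0 → [0,6,-3]
  row2 -= 2·row1 → [0,0,-3]

L=[[1,0,0],[-3,1,0],[3,2,1]] U=[[1,3,1],[0,3,0],[0,0,-3]]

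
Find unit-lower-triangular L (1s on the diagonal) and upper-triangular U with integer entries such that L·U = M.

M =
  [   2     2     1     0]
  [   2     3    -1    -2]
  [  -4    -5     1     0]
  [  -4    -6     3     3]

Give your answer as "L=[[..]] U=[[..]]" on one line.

  row1 -= 1·row0 → [0,1,-2,-2]
  row2 -= -2·row0 → [0,-1,3,0]
  row3 -= -2·row0 → [0,-2,5,3]
  row2 -= -1·row1 → [0,0,1,-2]
  row3 -= -2·row1 → [0,0,1,-1]
  row3 -= 1·row2 → [0,0,0,1]

L=[[1,0,0,0],[1,1,0,0],[-2,-1,1,0],[-2,-2,1,1]] U=[[2,2,1,0],[0,1,-2,-2],[0,0,1,-2],[0,0,0,1]]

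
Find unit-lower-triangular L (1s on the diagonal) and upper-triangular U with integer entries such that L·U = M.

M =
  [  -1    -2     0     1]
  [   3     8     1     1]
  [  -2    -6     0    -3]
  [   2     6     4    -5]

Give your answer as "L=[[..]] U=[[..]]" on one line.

L=[[1,0,0,0],[-3,1,0,0],[2,-1,1,0],[-2,1,3,1]] U=[[-1,-2,0,1],[0,2,1,4],[0,0,1,-1],[0,0,0,-4]]

  R1 -= -3·R0 → [0,2,1,4]
  R2 -= 2·R0 → [0,-2,0,-5]
  R3 -= -2·R0 → [0,2,4,-3]
  R2 -= -1·R1 → [0,0,1,-1]
  R3 -= 1·R1 → [0,0,3,-7]
  R3 -= 3·R2 → [0,0,0,-4]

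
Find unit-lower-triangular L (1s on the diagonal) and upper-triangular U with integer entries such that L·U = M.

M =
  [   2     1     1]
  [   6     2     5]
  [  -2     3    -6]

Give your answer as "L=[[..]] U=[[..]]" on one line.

  R1 -= 3·R0 → [0,-1,2]
  R2 -= -1·R0 → [0,4,-5]
  R2 -= -4·R1 → [0,0,3]

L=[[1,0,0],[3,1,0],[-1,-4,1]] U=[[2,1,1],[0,-1,2],[0,0,3]]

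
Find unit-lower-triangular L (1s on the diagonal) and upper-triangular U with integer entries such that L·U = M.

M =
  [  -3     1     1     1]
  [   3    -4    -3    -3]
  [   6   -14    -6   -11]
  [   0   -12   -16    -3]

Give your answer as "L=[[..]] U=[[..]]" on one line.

L=[[1,0,0,0],[-1,1,0,0],[-2,4,1,0],[0,4,-2,1]] U=[[-3,1,1,1],[0,-3,-2,-2],[0,0,4,-1],[0,0,0,3]]

  row1 -= -1·row0 → [0,-3,-2,-2]
  row2 -= -2·row0 → [0,-12,-4,-9]
  row3 -= 0·row0 → [0,-12,-16,-3]
  row2 -= 4·row1 → [0,0,4,-1]
  row3 -= 4·row1 → [0,0,-8,5]
  row3 -= -2·row2 → [0,0,0,3]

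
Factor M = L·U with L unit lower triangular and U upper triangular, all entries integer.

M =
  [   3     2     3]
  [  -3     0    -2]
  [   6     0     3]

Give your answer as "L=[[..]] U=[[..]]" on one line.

  R1 -= -1·R0 → [0,2,1]
  R2 -= 2·R0 → [0,-4,-3]
  R2 -= -2·R1 → [0,0,-1]

L=[[1,0,0],[-1,1,0],[2,-2,1]] U=[[3,2,3],[0,2,1],[0,0,-1]]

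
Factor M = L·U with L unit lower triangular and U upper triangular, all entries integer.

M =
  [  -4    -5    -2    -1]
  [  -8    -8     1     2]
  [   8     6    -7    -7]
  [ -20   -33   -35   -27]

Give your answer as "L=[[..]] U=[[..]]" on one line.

  R1 -= 2·R0 → [0,2,5,4]
  R2 -= -2·R0 → [0,-4,-11,-9]
  R3 -= 5·R0 → [0,-8,-25,-22]
  R2 -= -2·R1 → [0,0,-1,-1]
  R3 -= -4·R1 → [0,0,-5,-6]
  R3 -= 5·R2 → [0,0,0,-1]

L=[[1,0,0,0],[2,1,0,0],[-2,-2,1,0],[5,-4,5,1]] U=[[-4,-5,-2,-1],[0,2,5,4],[0,0,-1,-1],[0,0,0,-1]]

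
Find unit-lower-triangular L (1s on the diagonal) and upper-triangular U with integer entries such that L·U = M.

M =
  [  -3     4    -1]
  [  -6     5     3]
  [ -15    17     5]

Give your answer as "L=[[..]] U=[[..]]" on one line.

  r1 -= 2·r0 → [0,-3,5]
  r2 -= 5·r0 → [0,-3,10]
  r2 -= 1·r1 → [0,0,5]

L=[[1,0,0],[2,1,0],[5,1,1]] U=[[-3,4,-1],[0,-3,5],[0,0,5]]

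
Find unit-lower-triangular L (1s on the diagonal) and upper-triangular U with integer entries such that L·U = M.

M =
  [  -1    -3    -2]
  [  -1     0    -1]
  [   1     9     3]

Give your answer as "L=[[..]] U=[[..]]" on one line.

L=[[1,0,0],[1,1,0],[-1,2,1]] U=[[-1,-3,-2],[0,3,1],[0,0,-1]]

  r1 -= 1·r0 → [0,3,1]
  r2 -= -1·r0 → [0,6,1]
  r2 -= 2·r1 → [0,0,-1]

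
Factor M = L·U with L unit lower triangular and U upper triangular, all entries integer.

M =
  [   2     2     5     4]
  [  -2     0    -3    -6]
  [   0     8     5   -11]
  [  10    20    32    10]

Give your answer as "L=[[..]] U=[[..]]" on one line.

  row1 -= -1·row0 → [0,2,2,-2]
  row2 -= 0·row0 → [0,8,5,-11]
  row3 -= 5·row0 → [0,10,7,-10]
  row2 -= 4·row1 → [0,0,-3,-3]
  row3 -= 5·row1 → [0,0,-3,0]
  row3 -= 1·row2 → [0,0,0,3]

L=[[1,0,0,0],[-1,1,0,0],[0,4,1,0],[5,5,1,1]] U=[[2,2,5,4],[0,2,2,-2],[0,0,-3,-3],[0,0,0,3]]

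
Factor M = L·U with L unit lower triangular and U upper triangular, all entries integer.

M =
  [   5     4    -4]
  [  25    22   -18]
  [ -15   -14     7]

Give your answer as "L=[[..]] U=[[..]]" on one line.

  r1 -= 5·r0 → [0,2,2]
  r2 -= -3·r0 → [0,-2,-5]
  r2 -= -1·r1 → [0,0,-3]

L=[[1,0,0],[5,1,0],[-3,-1,1]] U=[[5,4,-4],[0,2,2],[0,0,-3]]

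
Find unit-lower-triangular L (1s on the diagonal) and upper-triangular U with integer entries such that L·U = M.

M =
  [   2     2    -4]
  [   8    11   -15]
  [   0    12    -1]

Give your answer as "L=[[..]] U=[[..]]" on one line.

L=[[1,0,0],[4,1,0],[0,4,1]] U=[[2,2,-4],[0,3,1],[0,0,-5]]

  R1 -= 4·R0 → [0,3,1]
  R2 -= 0·R0 → [0,12,-1]
  R2 -= 4·R1 → [0,0,-5]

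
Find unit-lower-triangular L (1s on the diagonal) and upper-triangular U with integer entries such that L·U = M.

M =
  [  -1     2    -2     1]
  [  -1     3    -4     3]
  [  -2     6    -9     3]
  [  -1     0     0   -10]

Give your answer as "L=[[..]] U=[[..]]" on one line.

L=[[1,0,0,0],[1,1,0,0],[2,2,1,0],[1,-2,2,1]] U=[[-1,2,-2,1],[0,1,-2,2],[0,0,-1,-3],[0,0,0,-1]]

  R1 -= 1·R0 → [0,1,-2,2]
  R2 -= 2·R0 → [0,2,-5,1]
  R3 -= 1·R0 → [0,-2,2,-11]
  R2 -= 2·R1 → [0,0,-1,-3]
  R3 -= -2·R1 → [0,0,-2,-7]
  R3 -= 2·R2 → [0,0,0,-1]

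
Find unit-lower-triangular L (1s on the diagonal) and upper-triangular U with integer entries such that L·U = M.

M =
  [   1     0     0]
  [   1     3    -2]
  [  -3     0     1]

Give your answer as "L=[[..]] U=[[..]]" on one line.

  r1 -= 1·r0 → [0,3,-2]
  r2 -= -3·r0 → [0,0,1]
  r2 -= 0·r1 → [0,0,1]

L=[[1,0,0],[1,1,0],[-3,0,1]] U=[[1,0,0],[0,3,-2],[0,0,1]]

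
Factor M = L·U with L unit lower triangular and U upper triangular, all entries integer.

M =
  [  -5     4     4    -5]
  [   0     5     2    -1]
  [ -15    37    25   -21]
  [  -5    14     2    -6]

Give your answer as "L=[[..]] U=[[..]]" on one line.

L=[[1,0,0,0],[0,1,0,0],[3,5,1,0],[1,2,-2,1]] U=[[-5,4,4,-5],[0,5,2,-1],[0,0,3,-1],[0,0,0,-1]]

  r1 -= 0·r0 → [0,5,2,-1]
  r2 -= 3·r0 → [0,25,13,-6]
  r3 -= 1·r0 → [0,10,-2,-1]
  r2 -= 5·r1 → [0,0,3,-1]
  r3 -= 2·r1 → [0,0,-6,1]
  r3 -= -2·r2 → [0,0,0,-1]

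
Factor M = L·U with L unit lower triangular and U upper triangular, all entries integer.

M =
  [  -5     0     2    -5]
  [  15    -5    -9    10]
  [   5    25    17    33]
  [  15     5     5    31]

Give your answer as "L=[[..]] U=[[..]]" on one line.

L=[[1,0,0,0],[-3,1,0,0],[-1,-5,1,0],[-3,-1,2,1]] U=[[-5,0,2,-5],[0,-5,-3,-5],[0,0,4,3],[0,0,0,5]]

  R1 -= -3·R0 → [0,-5,-3,-5]
  R2 -= -1·R0 → [0,25,19,28]
  R3 -= -3·R0 → [0,5,11,16]
  R2 -= -5·R1 → [0,0,4,3]
  R3 -= -1·R1 → [0,0,8,11]
  R3 -= 2·R2 → [0,0,0,5]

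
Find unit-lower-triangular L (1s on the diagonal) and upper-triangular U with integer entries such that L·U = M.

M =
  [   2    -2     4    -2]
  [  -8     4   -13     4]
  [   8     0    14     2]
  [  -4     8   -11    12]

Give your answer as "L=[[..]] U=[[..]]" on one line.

L=[[1,0,0,0],[-4,1,0,0],[4,-2,1,0],[-2,-1,0,1]] U=[[2,-2,4,-2],[0,-4,3,-4],[0,0,4,2],[0,0,0,4]]

  R1 -= -4·R0 → [0,-4,3,-4]
  R2 -= 4·R0 → [0,8,-2,10]
  R3 -= -2·R0 → [0,4,-3,8]
  R2 -= -2·R1 → [0,0,4,2]
  R3 -= -1·R1 → [0,0,0,4]
  R3 -= 0·R2 → [0,0,0,4]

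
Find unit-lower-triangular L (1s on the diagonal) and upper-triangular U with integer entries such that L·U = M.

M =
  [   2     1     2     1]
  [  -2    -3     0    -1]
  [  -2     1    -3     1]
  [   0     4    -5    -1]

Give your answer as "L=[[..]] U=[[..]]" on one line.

L=[[1,0,0,0],[-1,1,0,0],[-1,-1,1,0],[0,-2,-1,1]] U=[[2,1,2,1],[0,-2,2,0],[0,0,1,2],[0,0,0,1]]

  row1 -= -1·row0 → [0,-2,2,0]
  row2 -= -1·row0 → [0,2,-1,2]
  row3 -= 0·row0 → [0,4,-5,-1]
  row2 -= -1·row1 → [0,0,1,2]
  row3 -= -2·row1 → [0,0,-1,-1]
  row3 -= -1·row2 → [0,0,0,1]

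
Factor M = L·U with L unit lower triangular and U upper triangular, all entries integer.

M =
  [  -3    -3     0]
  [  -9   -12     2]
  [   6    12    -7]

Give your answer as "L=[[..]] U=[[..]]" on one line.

  r1 -= 3·r0 → [0,-3,2]
  r2 -= -2·r0 → [0,6,-7]
  r2 -= -2·r1 → [0,0,-3]

L=[[1,0,0],[3,1,0],[-2,-2,1]] U=[[-3,-3,0],[0,-3,2],[0,0,-3]]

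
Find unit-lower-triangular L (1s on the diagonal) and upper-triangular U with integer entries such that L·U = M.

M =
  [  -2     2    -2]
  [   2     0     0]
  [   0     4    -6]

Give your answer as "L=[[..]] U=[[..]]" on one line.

L=[[1,0,0],[-1,1,0],[0,2,1]] U=[[-2,2,-2],[0,2,-2],[0,0,-2]]

  row1 -= -1·row0 → [0,2,-2]
  row2 -= 0·row0 → [0,4,-6]
  row2 -= 2·row1 → [0,0,-2]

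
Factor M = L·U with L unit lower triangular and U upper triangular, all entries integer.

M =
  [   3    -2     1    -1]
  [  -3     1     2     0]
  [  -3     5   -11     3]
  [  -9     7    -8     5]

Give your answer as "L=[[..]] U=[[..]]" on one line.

  R1 -= -1·R0 → [0,-1,3,-1]
  R2 -= -1·R0 → [0,3,-10,2]
  R3 -= -3·R0 → [0,1,-5,2]
  R2 -= -3·R1 → [0,0,-1,-1]
  R3 -= -1·R1 → [0,0,-2,1]
  R3 -= 2·R2 → [0,0,0,3]

L=[[1,0,0,0],[-1,1,0,0],[-1,-3,1,0],[-3,-1,2,1]] U=[[3,-2,1,-1],[0,-1,3,-1],[0,0,-1,-1],[0,0,0,3]]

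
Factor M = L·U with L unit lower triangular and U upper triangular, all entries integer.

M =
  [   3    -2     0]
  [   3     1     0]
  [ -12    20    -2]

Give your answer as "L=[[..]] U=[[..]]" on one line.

L=[[1,0,0],[1,1,0],[-4,4,1]] U=[[3,-2,0],[0,3,0],[0,0,-2]]

  r1 -= 1·r0 → [0,3,0]
  r2 -= -4·r0 → [0,12,-2]
  r2 -= 4·r1 → [0,0,-2]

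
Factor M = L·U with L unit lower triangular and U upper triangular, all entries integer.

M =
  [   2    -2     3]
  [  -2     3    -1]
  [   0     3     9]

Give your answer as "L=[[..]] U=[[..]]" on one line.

L=[[1,0,0],[-1,1,0],[0,3,1]] U=[[2,-2,3],[0,1,2],[0,0,3]]

  R1 -= -1·R0 → [0,1,2]
  R2 -= 0·R0 → [0,3,9]
  R2 -= 3·R1 → [0,0,3]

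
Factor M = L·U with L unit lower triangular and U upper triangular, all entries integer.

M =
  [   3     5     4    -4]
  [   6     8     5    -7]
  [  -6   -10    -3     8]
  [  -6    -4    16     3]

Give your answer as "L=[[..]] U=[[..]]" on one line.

  R1 -= 2·R0 → [0,-2,-3,1]
  R2 -= -2·R0 → [0,0,5,0]
  R3 -= -2·R0 → [0,6,24,-5]
  R2 -= 0·R1 → [0,0,5,0]
  R3 -= -3·R1 → [0,0,15,-2]
  R3 -= 3·R2 → [0,0,0,-2]

L=[[1,0,0,0],[2,1,0,0],[-2,0,1,0],[-2,-3,3,1]] U=[[3,5,4,-4],[0,-2,-3,1],[0,0,5,0],[0,0,0,-2]]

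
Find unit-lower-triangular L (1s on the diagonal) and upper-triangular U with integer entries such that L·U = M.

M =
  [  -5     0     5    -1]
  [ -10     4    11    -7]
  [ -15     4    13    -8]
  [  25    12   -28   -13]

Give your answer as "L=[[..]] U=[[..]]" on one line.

L=[[1,0,0,0],[2,1,0,0],[3,1,1,0],[-5,3,2,1]] U=[[-5,0,5,-1],[0,4,1,-5],[0,0,-3,0],[0,0,0,-3]]

  row1 -= 2·row0 → [0,4,1,-5]
  row2 -= 3·row0 → [0,4,-2,-5]
  row3 -= -5·row0 → [0,12,-3,-18]
  row2 -= 1·row1 → [0,0,-3,0]
  row3 -= 3·row1 → [0,0,-6,-3]
  row3 -= 2·row2 → [0,0,0,-3]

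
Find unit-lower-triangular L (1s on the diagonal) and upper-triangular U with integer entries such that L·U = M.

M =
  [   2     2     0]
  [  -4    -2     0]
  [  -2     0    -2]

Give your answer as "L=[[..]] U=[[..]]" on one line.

  r1 -= -2·r0 → [0,2,0]
  r2 -= -1·r0 → [0,2,-2]
  r2 -= 1·r1 → [0,0,-2]

L=[[1,0,0],[-2,1,0],[-1,1,1]] U=[[2,2,0],[0,2,0],[0,0,-2]]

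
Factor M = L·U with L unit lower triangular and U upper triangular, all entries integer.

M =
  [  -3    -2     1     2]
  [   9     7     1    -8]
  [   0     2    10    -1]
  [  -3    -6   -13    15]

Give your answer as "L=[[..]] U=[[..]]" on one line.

L=[[1,0,0,0],[-3,1,0,0],[0,2,1,0],[1,-4,1,1]] U=[[-3,-2,1,2],[0,1,4,-2],[0,0,2,3],[0,0,0,2]]

  r1 -= -3·r0 → [0,1,4,-2]
  r2 -= 0·r0 → [0,2,10,-1]
  r3 -= 1·r0 → [0,-4,-14,13]
  r2 -= 2·r1 → [0,0,2,3]
  r3 -= -4·r1 → [0,0,2,5]
  r3 -= 1·r2 → [0,0,0,2]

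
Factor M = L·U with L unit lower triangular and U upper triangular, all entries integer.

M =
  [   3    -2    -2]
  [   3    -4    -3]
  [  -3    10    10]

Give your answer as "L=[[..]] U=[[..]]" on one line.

L=[[1,0,0],[1,1,0],[-1,-4,1]] U=[[3,-2,-2],[0,-2,-1],[0,0,4]]

  R1 -= 1·R0 → [0,-2,-1]
  R2 -= -1·R0 → [0,8,8]
  R2 -= -4·R1 → [0,0,4]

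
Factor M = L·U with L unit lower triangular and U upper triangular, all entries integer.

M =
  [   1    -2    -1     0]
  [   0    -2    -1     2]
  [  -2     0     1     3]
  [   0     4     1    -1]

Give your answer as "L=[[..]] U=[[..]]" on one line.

  r1 -= 0·r0 → [0,-2,-1,2]
  r2 -= -2·r0 → [0,-4,-1,3]
  r3 -= 0·r0 → [0,4,1,-1]
  r2 -= 2·r1 → [0,0,1,-1]
  r3 -= -2·r1 → [0,0,-1,3]
  r3 -= -1·r2 → [0,0,0,2]

L=[[1,0,0,0],[0,1,0,0],[-2,2,1,0],[0,-2,-1,1]] U=[[1,-2,-1,0],[0,-2,-1,2],[0,0,1,-1],[0,0,0,2]]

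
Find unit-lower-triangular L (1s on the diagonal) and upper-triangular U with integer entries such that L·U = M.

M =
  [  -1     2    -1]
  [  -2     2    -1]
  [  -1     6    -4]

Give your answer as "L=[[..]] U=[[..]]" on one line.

  row1 -= 2·row0 → [0,-2,1]
  row2 -= 1·row0 → [0,4,-3]
  row2 -= -2·row1 → [0,0,-1]

L=[[1,0,0],[2,1,0],[1,-2,1]] U=[[-1,2,-1],[0,-2,1],[0,0,-1]]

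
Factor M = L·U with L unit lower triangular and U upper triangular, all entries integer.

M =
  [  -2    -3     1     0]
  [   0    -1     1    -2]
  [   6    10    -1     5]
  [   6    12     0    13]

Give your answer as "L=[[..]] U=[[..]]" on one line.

  R1 -= 0·R0 → [0,-1,1,-2]
  R2 -= -3·R0 → [0,1,2,5]
  R3 -= -3·R0 → [0,3,3,13]
  R2 -= -1·R1 → [0,0,3,3]
  R3 -= -3·R1 → [0,0,6,7]
  R3 -= 2·R2 → [0,0,0,1]

L=[[1,0,0,0],[0,1,0,0],[-3,-1,1,0],[-3,-3,2,1]] U=[[-2,-3,1,0],[0,-1,1,-2],[0,0,3,3],[0,0,0,1]]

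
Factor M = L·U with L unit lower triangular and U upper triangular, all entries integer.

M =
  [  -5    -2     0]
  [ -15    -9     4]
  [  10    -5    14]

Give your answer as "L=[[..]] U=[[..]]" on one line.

  R1 -= 3·R0 → [0,-3,4]
  R2 -= -2·R0 → [0,-9,14]
  R2 -= 3·R1 → [0,0,2]

L=[[1,0,0],[3,1,0],[-2,3,1]] U=[[-5,-2,0],[0,-3,4],[0,0,2]]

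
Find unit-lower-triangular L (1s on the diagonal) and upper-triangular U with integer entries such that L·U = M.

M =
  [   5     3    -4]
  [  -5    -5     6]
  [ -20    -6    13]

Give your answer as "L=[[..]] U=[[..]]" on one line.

  R1 -= -1·R0 → [0,-2,2]
  R2 -= -4·R0 → [0,6,-3]
  R2 -= -3·R1 → [0,0,3]

L=[[1,0,0],[-1,1,0],[-4,-3,1]] U=[[5,3,-4],[0,-2,2],[0,0,3]]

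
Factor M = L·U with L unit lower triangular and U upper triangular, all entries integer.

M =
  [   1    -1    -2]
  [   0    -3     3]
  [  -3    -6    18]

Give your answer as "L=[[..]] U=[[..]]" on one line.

L=[[1,0,0],[0,1,0],[-3,3,1]] U=[[1,-1,-2],[0,-3,3],[0,0,3]]

  r1 -= 0·r0 → [0,-3,3]
  r2 -= -3·r0 → [0,-9,12]
  r2 -= 3·r1 → [0,0,3]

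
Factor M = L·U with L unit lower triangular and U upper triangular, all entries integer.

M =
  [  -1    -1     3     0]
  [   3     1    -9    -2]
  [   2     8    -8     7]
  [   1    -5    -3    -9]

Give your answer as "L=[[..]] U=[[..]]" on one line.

  R1 -= -3·R0 → [0,-2,0,-2]
  R2 -= -2·R0 → [0,6,-2,7]
  R3 -= -1·R0 → [0,-6,0,-9]
  R2 -= -3·R1 → [0,0,-2,1]
  R3 -= 3·R1 → [0,0,0,-3]
  R3 -= 0·R2 → [0,0,0,-3]

L=[[1,0,0,0],[-3,1,0,0],[-2,-3,1,0],[-1,3,0,1]] U=[[-1,-1,3,0],[0,-2,0,-2],[0,0,-2,1],[0,0,0,-3]]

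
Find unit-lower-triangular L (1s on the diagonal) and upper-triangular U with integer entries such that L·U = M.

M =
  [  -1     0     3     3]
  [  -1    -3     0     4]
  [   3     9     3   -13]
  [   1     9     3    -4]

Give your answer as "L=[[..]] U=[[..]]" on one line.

L=[[1,0,0,0],[1,1,0,0],[-3,-3,1,0],[-1,-3,-1,1]] U=[[-1,0,3,3],[0,-3,-3,1],[0,0,3,-1],[0,0,0,1]]

  row1 -= 1·row0 → [0,-3,-3,1]
  row2 -= -3·row0 → [0,9,12,-4]
  row3 -= -1·row0 → [0,9,6,-1]
  row2 -= -3·row1 → [0,0,3,-1]
  row3 -= -3·row1 → [0,0,-3,2]
  row3 -= -1·row2 → [0,0,0,1]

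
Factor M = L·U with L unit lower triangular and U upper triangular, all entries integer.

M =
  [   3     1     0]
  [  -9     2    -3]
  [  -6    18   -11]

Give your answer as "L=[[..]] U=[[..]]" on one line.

  r1 -= -3·r0 → [0,5,-3]
  r2 -= -2·r0 → [0,20,-11]
  r2 -= 4·r1 → [0,0,1]

L=[[1,0,0],[-3,1,0],[-2,4,1]] U=[[3,1,0],[0,5,-3],[0,0,1]]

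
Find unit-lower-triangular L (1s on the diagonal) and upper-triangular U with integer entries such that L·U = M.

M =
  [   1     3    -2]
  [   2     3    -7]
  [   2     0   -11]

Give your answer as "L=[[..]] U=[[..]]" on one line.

  r1 -= 2·r0 → [0,-3,-3]
  r2 -= 2·r0 → [0,-6,-7]
  r2 -= 2·r1 → [0,0,-1]

L=[[1,0,0],[2,1,0],[2,2,1]] U=[[1,3,-2],[0,-3,-3],[0,0,-1]]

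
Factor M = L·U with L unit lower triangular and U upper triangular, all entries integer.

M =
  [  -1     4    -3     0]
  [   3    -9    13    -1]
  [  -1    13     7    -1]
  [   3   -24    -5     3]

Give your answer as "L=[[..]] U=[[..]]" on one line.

L=[[1,0,0,0],[-3,1,0,0],[1,3,1,0],[-3,-4,-1,1]] U=[[-1,4,-3,0],[0,3,4,-1],[0,0,-2,2],[0,0,0,1]]

  row1 -= -3·row0 → [0,3,4,-1]
  row2 -= 1·row0 → [0,9,10,-1]
  row3 -= -3·row0 → [0,-12,-14,3]
  row2 -= 3·row1 → [0,0,-2,2]
  row3 -= -4·row1 → [0,0,2,-1]
  row3 -= -1·row2 → [0,0,0,1]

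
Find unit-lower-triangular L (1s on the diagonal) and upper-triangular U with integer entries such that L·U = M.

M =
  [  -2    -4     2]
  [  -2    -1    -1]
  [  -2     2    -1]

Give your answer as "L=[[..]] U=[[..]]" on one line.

  R1 -= 1·R0 → [0,3,-3]
  R2 -= 1·R0 → [0,6,-3]
  R2 -= 2·R1 → [0,0,3]

L=[[1,0,0],[1,1,0],[1,2,1]] U=[[-2,-4,2],[0,3,-3],[0,0,3]]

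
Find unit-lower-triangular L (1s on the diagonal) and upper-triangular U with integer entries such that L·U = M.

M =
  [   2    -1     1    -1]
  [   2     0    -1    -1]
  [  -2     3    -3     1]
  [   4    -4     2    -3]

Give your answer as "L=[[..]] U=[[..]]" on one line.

L=[[1,0,0,0],[1,1,0,0],[-1,2,1,0],[2,-2,-2,1]] U=[[2,-1,1,-1],[0,1,-2,0],[0,0,2,0],[0,0,0,-1]]

  R1 -= 1·R0 → [0,1,-2,0]
  R2 -= -1·R0 → [0,2,-2,0]
  R3 -= 2·R0 → [0,-2,0,-1]
  R2 -= 2·R1 → [0,0,2,0]
  R3 -= -2·R1 → [0,0,-4,-1]
  R3 -= -2·R2 → [0,0,0,-1]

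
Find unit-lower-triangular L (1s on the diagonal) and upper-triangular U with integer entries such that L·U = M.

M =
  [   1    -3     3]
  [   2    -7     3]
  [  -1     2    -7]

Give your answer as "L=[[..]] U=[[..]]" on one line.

  row1 -= 2·row0 → [0,-1,-3]
  row2 -= -1·row0 → [0,-1,-4]
  row2 -= 1·row1 → [0,0,-1]

L=[[1,0,0],[2,1,0],[-1,1,1]] U=[[1,-3,3],[0,-1,-3],[0,0,-1]]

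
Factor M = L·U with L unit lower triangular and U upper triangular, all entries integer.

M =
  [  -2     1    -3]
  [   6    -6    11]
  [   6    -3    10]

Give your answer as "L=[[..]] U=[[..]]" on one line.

  R1 -= -3·R0 → [0,-3,2]
  R2 -= -3·R0 → [0,0,1]
  R2 -= 0·R1 → [0,0,1]

L=[[1,0,0],[-3,1,0],[-3,0,1]] U=[[-2,1,-3],[0,-3,2],[0,0,1]]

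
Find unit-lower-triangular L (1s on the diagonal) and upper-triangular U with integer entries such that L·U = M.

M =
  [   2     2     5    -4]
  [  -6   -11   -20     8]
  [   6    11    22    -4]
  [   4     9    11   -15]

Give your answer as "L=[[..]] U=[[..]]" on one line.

  r1 -= -3·r0 → [0,-5,-5,-4]
  r2 -= 3·r0 → [0,5,7,8]
  r3 -= 2·r0 → [0,5,1,-7]
  r2 -= -1·r1 → [0,0,2,4]
  r3 -= -1·r1 → [0,0,-4,-11]
  r3 -= -2·r2 → [0,0,0,-3]

L=[[1,0,0,0],[-3,1,0,0],[3,-1,1,0],[2,-1,-2,1]] U=[[2,2,5,-4],[0,-5,-5,-4],[0,0,2,4],[0,0,0,-3]]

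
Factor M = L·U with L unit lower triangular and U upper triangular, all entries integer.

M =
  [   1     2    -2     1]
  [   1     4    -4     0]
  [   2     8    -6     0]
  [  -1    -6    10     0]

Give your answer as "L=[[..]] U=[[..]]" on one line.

  row1 -= 1·row0 → [0,2,-2,-1]
  row2 -= 2·row0 → [0,4,-2,-2]
  row3 -= -1·row0 → [0,-4,8,1]
  row2 -= 2·row1 → [0,0,2,0]
  row3 -= -2·row1 → [0,0,4,-1]
  row3 -= 2·row2 → [0,0,0,-1]

L=[[1,0,0,0],[1,1,0,0],[2,2,1,0],[-1,-2,2,1]] U=[[1,2,-2,1],[0,2,-2,-1],[0,0,2,0],[0,0,0,-1]]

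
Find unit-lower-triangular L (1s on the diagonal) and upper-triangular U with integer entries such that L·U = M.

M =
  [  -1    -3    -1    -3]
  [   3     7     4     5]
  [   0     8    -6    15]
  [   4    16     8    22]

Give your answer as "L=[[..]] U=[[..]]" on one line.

L=[[1,0,0,0],[-3,1,0,0],[0,-4,1,0],[-4,-2,-3,1]] U=[[-1,-3,-1,-3],[0,-2,1,-4],[0,0,-2,-1],[0,0,0,-1]]

  r1 -= -3·r0 → [0,-2,1,-4]
  r2 -= 0·r0 → [0,8,-6,15]
  r3 -= -4·r0 → [0,4,4,10]
  r2 -= -4·r1 → [0,0,-2,-1]
  r3 -= -2·r1 → [0,0,6,2]
  r3 -= -3·r2 → [0,0,0,-1]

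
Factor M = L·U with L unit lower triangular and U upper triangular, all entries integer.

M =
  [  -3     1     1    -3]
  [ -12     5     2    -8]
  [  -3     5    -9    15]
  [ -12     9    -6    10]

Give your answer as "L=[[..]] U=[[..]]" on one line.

  row1 -= 4·row0 → [0,1,-2,4]
  row2 -= 1·row0 → [0,4,-10,18]
  row3 -= 4·row0 → [0,5,-10,22]
  row2 -= 4·row1 → [0,0,-2,2]
  row3 -= 5·row1 → [0,0,0,2]
  row3 -= 0·row2 → [0,0,0,2]

L=[[1,0,0,0],[4,1,0,0],[1,4,1,0],[4,5,0,1]] U=[[-3,1,1,-3],[0,1,-2,4],[0,0,-2,2],[0,0,0,2]]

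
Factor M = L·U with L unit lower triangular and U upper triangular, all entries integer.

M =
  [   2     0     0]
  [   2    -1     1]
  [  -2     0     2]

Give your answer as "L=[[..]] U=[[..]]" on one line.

L=[[1,0,0],[1,1,0],[-1,0,1]] U=[[2,0,0],[0,-1,1],[0,0,2]]

  row1 -= 1·row0 → [0,-1,1]
  row2 -= -1·row0 → [0,0,2]
  row2 -= 0·row1 → [0,0,2]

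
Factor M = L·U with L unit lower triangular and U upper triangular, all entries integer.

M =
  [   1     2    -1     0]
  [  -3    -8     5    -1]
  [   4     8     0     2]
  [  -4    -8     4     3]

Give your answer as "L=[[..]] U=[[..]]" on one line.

  r1 -= -3·r0 → [0,-2,2,-1]
  r2 -= 4·r0 → [0,0,4,2]
  r3 -= -4·r0 → [0,0,0,3]
  r2 -= 0·r1 → [0,0,4,2]
  r3 -= 0·r1 → [0,0,0,3]
  r3 -= 0·r2 → [0,0,0,3]

L=[[1,0,0,0],[-3,1,0,0],[4,0,1,0],[-4,0,0,1]] U=[[1,2,-1,0],[0,-2,2,-1],[0,0,4,2],[0,0,0,3]]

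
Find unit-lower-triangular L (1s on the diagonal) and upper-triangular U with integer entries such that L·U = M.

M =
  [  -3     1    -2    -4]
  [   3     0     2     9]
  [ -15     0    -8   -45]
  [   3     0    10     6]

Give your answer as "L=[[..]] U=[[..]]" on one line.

  row1 -= -1·row0 → [0,1,0,5]
  row2 -= 5·row0 → [0,-5,2,-25]
  row3 -= -1·row0 → [0,1,8,2]
  row2 -= -5·row1 → [0,0,2,0]
  row3 -= 1·row1 → [0,0,8,-3]
  row3 -= 4·row2 → [0,0,0,-3]

L=[[1,0,0,0],[-1,1,0,0],[5,-5,1,0],[-1,1,4,1]] U=[[-3,1,-2,-4],[0,1,0,5],[0,0,2,0],[0,0,0,-3]]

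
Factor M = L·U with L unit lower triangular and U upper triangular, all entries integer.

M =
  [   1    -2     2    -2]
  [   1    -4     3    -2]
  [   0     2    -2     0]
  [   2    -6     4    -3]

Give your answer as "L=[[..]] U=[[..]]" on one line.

L=[[1,0,0,0],[1,1,0,0],[0,-1,1,0],[2,1,1,1]] U=[[1,-2,2,-2],[0,-2,1,0],[0,0,-1,0],[0,0,0,1]]

  row1 -= 1·row0 → [0,-2,1,0]
  row2 -= 0·row0 → [0,2,-2,0]
  row3 -= 2·row0 → [0,-2,0,1]
  row2 -= -1·row1 → [0,0,-1,0]
  row3 -= 1·row1 → [0,0,-1,1]
  row3 -= 1·row2 → [0,0,0,1]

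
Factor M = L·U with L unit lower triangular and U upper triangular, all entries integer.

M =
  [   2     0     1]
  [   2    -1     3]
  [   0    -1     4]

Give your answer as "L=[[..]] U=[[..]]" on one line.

L=[[1,0,0],[1,1,0],[0,1,1]] U=[[2,0,1],[0,-1,2],[0,0,2]]

  r1 -= 1·r0 → [0,-1,2]
  r2 -= 0·r0 → [0,-1,4]
  r2 -= 1·r1 → [0,0,2]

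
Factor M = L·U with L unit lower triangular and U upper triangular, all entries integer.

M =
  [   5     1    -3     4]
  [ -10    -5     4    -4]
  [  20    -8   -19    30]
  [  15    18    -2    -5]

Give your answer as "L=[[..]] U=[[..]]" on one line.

  row1 -= -2·row0 → [0,-3,-2,4]
  row2 -= 4·row0 → [0,-12,-7,14]
  row3 -= 3·row0 → [0,15,7,-17]
  row2 -= 4·row1 → [0,0,1,-2]
  row3 -= -5·row1 → [0,0,-3,3]
  row3 -= -3·row2 → [0,0,0,-3]

L=[[1,0,0,0],[-2,1,0,0],[4,4,1,0],[3,-5,-3,1]] U=[[5,1,-3,4],[0,-3,-2,4],[0,0,1,-2],[0,0,0,-3]]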